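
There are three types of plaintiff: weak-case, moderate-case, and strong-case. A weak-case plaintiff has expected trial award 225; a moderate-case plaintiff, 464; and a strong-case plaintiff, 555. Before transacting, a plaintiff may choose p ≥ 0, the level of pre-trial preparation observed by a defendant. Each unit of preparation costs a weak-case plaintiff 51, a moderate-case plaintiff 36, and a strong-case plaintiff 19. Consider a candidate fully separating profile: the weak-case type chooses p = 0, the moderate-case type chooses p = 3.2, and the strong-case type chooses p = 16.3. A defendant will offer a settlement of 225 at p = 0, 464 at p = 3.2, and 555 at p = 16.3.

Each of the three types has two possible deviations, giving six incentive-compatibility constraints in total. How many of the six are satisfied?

Moderate-case (own payoff 464 − 36×3.2 = 348.8): to p=0 gives 225 → no gain ✓; to p=16.3 gives 555 − 36×16.3 = -31.8 → no gain ✓.
Strong-case (own payoff 555 − 19×16.3 = 245.3): to p=0 gives 225 → no gain ✓; to p=3.2 gives 464 − 19×3.2 = 403.2 → profitable ✗.
Weak-case (own payoff 225): to p=3.2 gives 464 − 51×3.2 = 300.8 → profitable ✗; to p=16.3 gives 555 − 51×16.3 = -276.3 → no gain ✓.
4 of the 6 constraints hold; not an equilibrium.

4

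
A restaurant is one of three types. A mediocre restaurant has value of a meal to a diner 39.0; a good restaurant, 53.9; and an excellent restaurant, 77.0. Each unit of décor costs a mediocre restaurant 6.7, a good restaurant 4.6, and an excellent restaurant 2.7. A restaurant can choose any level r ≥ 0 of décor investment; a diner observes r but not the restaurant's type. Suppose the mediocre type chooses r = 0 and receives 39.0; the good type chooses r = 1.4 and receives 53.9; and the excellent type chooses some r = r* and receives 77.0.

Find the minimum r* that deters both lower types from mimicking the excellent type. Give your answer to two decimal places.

Mediocre type (on-path payoff 39.0) won't mimic when 39.0 ≥ 77.0 − 6.7·r*, i.e. r* ≥ 5.67.
Good type (on-path payoff 53.9 − 4.6×1.4 = 47.46) won't mimic when 47.46 ≥ 77.0 − 4.6·r*, i.e. r* ≥ 6.42.
Both must hold, so r* = max(5.67, 6.42) = 6.42. The good type's constraint binds.

6.42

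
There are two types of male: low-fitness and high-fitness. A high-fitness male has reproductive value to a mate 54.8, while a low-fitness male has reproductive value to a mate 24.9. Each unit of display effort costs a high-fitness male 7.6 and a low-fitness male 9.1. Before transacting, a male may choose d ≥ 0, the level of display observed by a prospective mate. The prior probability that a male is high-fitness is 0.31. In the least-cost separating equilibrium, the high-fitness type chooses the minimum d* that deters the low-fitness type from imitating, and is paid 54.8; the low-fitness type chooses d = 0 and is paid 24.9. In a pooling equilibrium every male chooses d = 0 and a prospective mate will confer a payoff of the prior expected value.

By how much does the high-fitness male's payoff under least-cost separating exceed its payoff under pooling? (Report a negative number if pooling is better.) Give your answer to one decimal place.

-4.3

Least-cost separating signal: d* solves 24.9 = 54.8 − 9.1·d*, so d* = (54.8 − 24.9)/9.1 ≈ 3.2857.
High-fitness type's separating payoff: 54.8 − 7.6 × d* = 54.8 − 7.6 × (54.8 − 24.9)/9.1 = 54.8 − 227.24/9.1 ≈ 29.829.
Pooling payoff: 0.31 × 54.8 + 0.69 × 24.9 = 34.169.
Difference: 29.829 − 34.169 = -4.34, i.e. -4.3 to one decimal place.
The high-fitness type would prefer the pooling outcome.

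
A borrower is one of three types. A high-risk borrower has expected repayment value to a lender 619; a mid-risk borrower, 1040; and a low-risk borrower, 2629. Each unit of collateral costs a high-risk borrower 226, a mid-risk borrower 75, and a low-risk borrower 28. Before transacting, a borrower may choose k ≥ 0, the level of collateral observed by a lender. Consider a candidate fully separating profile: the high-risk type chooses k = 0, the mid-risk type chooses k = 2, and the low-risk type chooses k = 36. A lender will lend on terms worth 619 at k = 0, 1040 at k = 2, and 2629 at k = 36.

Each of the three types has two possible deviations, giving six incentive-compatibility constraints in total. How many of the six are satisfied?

6

High-risk (own payoff 619): to k=2 gives 1040 − 226×2 = 588 → no gain ✓; to k=36 gives 2629 − 226×36 = -5507 → no gain ✓.
Low-risk (own payoff 2629 − 28×36 = 1621): to k=0 gives 619 → no gain ✓; to k=2 gives 1040 − 28×2 = 984 → no gain ✓.
Mid-risk (own payoff 1040 − 75×2 = 890): to k=0 gives 619 → no gain ✓; to k=36 gives 2629 − 75×36 = -71 → no gain ✓.
6 of the 6 constraints hold; this profile is a separating equilibrium.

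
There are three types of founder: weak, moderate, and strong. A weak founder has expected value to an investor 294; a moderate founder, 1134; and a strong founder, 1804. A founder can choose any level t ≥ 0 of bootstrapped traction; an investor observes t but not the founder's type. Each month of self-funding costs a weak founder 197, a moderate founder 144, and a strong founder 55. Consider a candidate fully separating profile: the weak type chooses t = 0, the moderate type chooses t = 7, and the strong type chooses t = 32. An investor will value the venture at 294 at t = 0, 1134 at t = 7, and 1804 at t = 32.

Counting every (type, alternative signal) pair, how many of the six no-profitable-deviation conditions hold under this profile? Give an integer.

3

Moderate (own payoff 1134 − 144×7 = 126): to t=0 gives 294 → profitable ✗; to t=32 gives 1804 − 144×32 = -2804 → no gain ✓.
Weak (own payoff 294): to t=7 gives 1134 − 197×7 = -245 → no gain ✓; to t=32 gives 1804 − 197×32 = -4500 → no gain ✓.
Strong (own payoff 1804 − 55×32 = 44): to t=0 gives 294 → profitable ✗; to t=7 gives 1134 − 55×7 = 749 → profitable ✗.
3 of the 6 constraints hold; not an equilibrium.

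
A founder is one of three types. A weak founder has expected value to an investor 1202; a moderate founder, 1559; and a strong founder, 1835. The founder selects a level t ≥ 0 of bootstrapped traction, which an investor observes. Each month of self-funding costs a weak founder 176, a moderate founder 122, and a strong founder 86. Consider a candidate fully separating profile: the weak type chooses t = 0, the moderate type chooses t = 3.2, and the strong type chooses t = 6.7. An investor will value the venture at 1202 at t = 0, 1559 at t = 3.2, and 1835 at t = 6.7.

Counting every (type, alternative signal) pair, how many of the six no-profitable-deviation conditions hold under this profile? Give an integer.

Weak (own payoff 1202): to t=3.2 gives 1559 − 176×3.2 = 995.8 → no gain ✓; to t=6.7 gives 1835 − 176×6.7 = 655.8 → no gain ✓.
Strong (own payoff 1835 − 86×6.7 = 1258.8): to t=0 gives 1202 → no gain ✓; to t=3.2 gives 1559 − 86×3.2 = 1283.8 → profitable ✗.
Moderate (own payoff 1559 − 122×3.2 = 1168.6): to t=0 gives 1202 → profitable ✗; to t=6.7 gives 1835 − 122×6.7 = 1017.6 → no gain ✓.
4 of the 6 constraints hold; not an equilibrium.

4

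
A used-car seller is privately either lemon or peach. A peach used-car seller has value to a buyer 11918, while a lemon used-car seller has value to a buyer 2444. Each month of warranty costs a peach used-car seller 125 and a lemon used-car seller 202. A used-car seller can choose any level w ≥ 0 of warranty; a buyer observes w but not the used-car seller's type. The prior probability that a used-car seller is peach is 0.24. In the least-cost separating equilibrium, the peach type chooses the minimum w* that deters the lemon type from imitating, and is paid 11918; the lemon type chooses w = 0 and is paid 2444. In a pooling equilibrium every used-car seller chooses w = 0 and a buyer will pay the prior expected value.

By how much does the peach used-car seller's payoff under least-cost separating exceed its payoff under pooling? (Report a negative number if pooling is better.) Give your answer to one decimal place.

Least-cost separating signal: w* solves 2444 = 11918 − 202·w*, so w* = (11918 − 2444)/202 ≈ 46.9010.
Peach type's separating payoff: 11918 − 125 × w* = 11918 − 125 × (11918 − 2444)/202 = 11918 − 1184250/202 ≈ 6055.376.
Pooling payoff: 0.24 × 11918 + 0.76 × 2444 = 4717.76.
Difference: 6055.376 − 4717.76 = 1337.616, i.e. 1337.6 to one decimal place.
The peach type prefers to separate.

1337.6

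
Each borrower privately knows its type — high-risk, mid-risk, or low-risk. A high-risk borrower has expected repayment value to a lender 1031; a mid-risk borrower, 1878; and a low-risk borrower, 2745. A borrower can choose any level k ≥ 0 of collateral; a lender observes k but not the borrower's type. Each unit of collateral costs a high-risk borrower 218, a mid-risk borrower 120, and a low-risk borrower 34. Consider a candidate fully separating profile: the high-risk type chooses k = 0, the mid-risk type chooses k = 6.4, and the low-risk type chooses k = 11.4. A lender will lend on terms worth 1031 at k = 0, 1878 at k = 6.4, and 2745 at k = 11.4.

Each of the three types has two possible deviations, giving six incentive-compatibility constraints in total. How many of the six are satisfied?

Low-risk (own payoff 2745 − 34×11.4 = 2357.4): to k=0 gives 1031 → no gain ✓; to k=6.4 gives 1878 − 34×6.4 = 1660.4 → no gain ✓.
Mid-risk (own payoff 1878 − 120×6.4 = 1110): to k=0 gives 1031 → no gain ✓; to k=11.4 gives 2745 − 120×11.4 = 1377 → profitable ✗.
High-risk (own payoff 1031): to k=6.4 gives 1878 − 218×6.4 = 482.8 → no gain ✓; to k=11.4 gives 2745 − 218×11.4 = 259.8 → no gain ✓.
5 of the 6 constraints hold; not an equilibrium.

5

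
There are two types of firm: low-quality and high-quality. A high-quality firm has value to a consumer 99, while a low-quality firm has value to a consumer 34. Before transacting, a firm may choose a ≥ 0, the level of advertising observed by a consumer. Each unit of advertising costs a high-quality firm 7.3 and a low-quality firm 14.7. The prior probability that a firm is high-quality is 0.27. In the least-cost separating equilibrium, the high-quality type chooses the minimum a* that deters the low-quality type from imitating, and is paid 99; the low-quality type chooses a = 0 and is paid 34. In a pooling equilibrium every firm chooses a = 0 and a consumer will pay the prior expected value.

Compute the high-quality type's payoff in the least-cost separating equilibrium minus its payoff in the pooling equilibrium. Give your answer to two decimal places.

15.17

Least-cost separating signal: a* solves 34 = 99 − 14.7·a*, so a* = (99 − 34)/14.7 ≈ 4.4218.
High-quality type's separating payoff: 99 − 7.3 × a* = 99 − 7.3 × (99 − 34)/14.7 = 99 − 474.5/14.7 ≈ 66.7211.
Pooling payoff: 0.27 × 99 + 0.73 × 34 = 51.55.
Difference: 66.7211 − 51.55 = 15.1711, i.e. 15.17 to two decimal places.
The high-quality type prefers to separate.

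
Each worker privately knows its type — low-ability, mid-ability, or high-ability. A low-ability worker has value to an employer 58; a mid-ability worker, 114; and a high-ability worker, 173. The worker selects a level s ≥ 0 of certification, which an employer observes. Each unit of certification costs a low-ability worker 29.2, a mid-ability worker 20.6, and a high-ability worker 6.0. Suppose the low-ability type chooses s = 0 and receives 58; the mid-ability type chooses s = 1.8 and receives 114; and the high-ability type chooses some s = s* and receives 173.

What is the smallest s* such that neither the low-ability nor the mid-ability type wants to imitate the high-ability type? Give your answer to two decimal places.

Mid-ability type (on-path payoff 114 − 20.6×1.8 = 76.92) won't mimic when 76.92 ≥ 173 − 20.6·s*, i.e. s* ≥ 4.66.
Low-ability type (on-path payoff 58) won't mimic when 58 ≥ 173 − 29.2·s*, i.e. s* ≥ 3.94.
Both must hold, so s* = max(3.94, 4.66) = 4.66. The mid-ability type's constraint binds.

4.66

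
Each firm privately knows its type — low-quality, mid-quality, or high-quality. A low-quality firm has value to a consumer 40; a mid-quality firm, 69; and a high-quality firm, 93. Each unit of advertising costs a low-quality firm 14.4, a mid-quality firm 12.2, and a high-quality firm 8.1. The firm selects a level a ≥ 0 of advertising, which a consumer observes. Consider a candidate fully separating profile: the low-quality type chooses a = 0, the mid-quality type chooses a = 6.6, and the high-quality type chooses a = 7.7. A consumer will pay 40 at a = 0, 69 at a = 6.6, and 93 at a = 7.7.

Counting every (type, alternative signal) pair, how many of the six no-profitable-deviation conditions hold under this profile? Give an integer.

Mid-quality (own payoff 69 − 12.2×6.6 = -11.52): to a=0 gives 40 → profitable ✗; to a=7.7 gives 93 − 12.2×7.7 = -0.94 → profitable ✗.
High-quality (own payoff 93 − 8.1×7.7 = 30.63): to a=0 gives 40 → profitable ✗; to a=6.6 gives 69 − 8.1×6.6 = 15.54 → no gain ✓.
Low-quality (own payoff 40): to a=6.6 gives 69 − 14.4×6.6 = -26.04 → no gain ✓; to a=7.7 gives 93 − 14.4×7.7 = -17.88 → no gain ✓.
3 of the 6 constraints hold; not an equilibrium.

3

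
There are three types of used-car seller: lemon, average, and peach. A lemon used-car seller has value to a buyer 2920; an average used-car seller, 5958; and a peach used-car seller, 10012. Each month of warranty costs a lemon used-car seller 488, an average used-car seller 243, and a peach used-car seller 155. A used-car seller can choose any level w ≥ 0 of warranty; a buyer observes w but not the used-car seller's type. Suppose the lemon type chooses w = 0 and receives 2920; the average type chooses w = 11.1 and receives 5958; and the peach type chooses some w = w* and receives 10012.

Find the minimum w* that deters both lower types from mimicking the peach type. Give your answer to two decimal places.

27.78

Lemon type (on-path payoff 2920) won't mimic when 2920 ≥ 10012 − 488·w*, i.e. w* ≥ 14.53.
Average type (on-path payoff 5958 − 243×11.1 = 3260.7) won't mimic when 3260.7 ≥ 10012 − 243·w*, i.e. w* ≥ 27.78.
Both must hold, so w* = max(14.53, 27.78) = 27.78. The average type's constraint binds.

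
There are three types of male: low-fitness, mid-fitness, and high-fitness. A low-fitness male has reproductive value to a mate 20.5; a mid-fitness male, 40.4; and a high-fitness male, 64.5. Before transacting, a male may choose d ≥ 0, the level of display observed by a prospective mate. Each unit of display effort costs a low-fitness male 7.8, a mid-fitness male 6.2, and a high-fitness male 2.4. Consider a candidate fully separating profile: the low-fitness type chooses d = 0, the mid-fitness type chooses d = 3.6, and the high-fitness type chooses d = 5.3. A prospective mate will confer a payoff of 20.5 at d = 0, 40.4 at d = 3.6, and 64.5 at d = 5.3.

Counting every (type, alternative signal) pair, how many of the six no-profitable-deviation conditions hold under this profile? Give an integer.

Low-fitness (own payoff 20.5): to d=3.6 gives 40.4 − 7.8×3.6 = 12.32 → no gain ✓; to d=5.3 gives 64.5 − 7.8×5.3 = 23.16 → profitable ✗.
High-fitness (own payoff 64.5 − 2.4×5.3 = 51.78): to d=0 gives 20.5 → no gain ✓; to d=3.6 gives 40.4 − 2.4×3.6 = 31.76 → no gain ✓.
Mid-fitness (own payoff 40.4 − 6.2×3.6 = 18.08): to d=0 gives 20.5 → profitable ✗; to d=5.3 gives 64.5 − 6.2×5.3 = 31.64 → profitable ✗.
3 of the 6 constraints hold; not an equilibrium.

3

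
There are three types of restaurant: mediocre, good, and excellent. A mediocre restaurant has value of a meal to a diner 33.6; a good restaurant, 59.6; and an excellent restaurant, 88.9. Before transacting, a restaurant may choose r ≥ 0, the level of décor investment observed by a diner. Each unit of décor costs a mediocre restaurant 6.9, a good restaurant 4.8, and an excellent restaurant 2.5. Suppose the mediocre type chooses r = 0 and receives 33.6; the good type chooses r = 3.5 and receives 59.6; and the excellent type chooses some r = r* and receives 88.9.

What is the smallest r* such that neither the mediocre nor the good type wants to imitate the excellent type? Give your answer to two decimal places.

Mediocre type (on-path payoff 33.6) won't mimic when 33.6 ≥ 88.9 − 6.9·r*, i.e. r* ≥ 8.01.
Good type (on-path payoff 59.6 − 4.8×3.5 = 42.8) won't mimic when 42.8 ≥ 88.9 − 4.8·r*, i.e. r* ≥ 9.60.
Both must hold, so r* = max(8.01, 9.60) = 9.60. The good type's constraint binds.

9.60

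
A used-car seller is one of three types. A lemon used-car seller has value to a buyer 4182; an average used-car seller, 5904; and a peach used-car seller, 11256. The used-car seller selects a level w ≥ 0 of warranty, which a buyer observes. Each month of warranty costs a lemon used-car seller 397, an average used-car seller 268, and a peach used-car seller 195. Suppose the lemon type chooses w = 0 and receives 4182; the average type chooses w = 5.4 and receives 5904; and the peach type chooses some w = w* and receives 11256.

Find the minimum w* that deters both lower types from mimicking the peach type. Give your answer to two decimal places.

25.37

Lemon type (on-path payoff 4182) won't mimic when 4182 ≥ 11256 − 397·w*, i.e. w* ≥ 17.82.
Average type (on-path payoff 5904 − 268×5.4 = 4456.8) won't mimic when 4456.8 ≥ 11256 − 268·w*, i.e. w* ≥ 25.37.
Both must hold, so w* = max(17.82, 25.37) = 25.37. The average type's constraint binds.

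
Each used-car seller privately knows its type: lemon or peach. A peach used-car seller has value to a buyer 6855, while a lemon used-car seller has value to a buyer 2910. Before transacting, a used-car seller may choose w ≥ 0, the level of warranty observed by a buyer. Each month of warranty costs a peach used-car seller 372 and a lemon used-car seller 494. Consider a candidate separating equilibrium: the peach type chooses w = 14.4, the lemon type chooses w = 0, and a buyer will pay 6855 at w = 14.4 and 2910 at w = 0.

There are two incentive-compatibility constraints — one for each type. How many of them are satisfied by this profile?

Lemon type: stay at 0 → 2910; mimic → 6855 − 494 × 14.4 = -258.6. IC holds (2910 ≥ -258.6).
Peach type: signal → 6855 − 372 × 14.4 = 1498.2; deviate to 0 → 2910. IC fails (1498.2 < 2910).
1 of 2 constraints hold, so this profile is not an equilibrium.

1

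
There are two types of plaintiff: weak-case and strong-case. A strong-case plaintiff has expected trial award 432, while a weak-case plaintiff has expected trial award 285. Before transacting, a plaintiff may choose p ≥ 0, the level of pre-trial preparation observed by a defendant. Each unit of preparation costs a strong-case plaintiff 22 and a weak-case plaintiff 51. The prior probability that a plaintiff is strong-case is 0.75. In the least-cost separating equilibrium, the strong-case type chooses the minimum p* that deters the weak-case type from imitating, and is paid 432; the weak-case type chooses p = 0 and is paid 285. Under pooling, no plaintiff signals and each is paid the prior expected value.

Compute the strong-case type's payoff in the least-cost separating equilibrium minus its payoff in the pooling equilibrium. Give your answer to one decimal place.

-26.7

Least-cost separating signal: p* solves 285 = 432 − 51·p*, so p* = (432 − 285)/51 ≈ 2.8824.
Strong-case type's separating payoff: 432 − 22 × p* = 432 − 22 × (432 − 285)/51 = 432 − 3234/51 ≈ 368.588.
Pooling payoff: 0.75 × 432 + 0.25 × 285 = 395.25.
Difference: 368.588 − 395.25 = -26.662, i.e. -26.7 to one decimal place.
The strong-case type would prefer the pooling outcome.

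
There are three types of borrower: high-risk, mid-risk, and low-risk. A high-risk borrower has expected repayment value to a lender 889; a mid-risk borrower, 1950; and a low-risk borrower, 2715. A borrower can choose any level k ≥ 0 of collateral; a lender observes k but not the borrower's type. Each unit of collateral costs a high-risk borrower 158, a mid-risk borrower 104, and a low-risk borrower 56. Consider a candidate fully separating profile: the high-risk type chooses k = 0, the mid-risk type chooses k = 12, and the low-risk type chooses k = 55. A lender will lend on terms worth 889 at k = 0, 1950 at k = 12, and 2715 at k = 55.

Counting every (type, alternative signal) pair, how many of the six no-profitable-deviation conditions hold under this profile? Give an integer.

3

High-risk (own payoff 889): to k=12 gives 1950 − 158×12 = 54 → no gain ✓; to k=55 gives 2715 − 158×55 = -5975 → no gain ✓.
Mid-risk (own payoff 1950 − 104×12 = 702): to k=0 gives 889 → profitable ✗; to k=55 gives 2715 − 104×55 = -3005 → no gain ✓.
Low-risk (own payoff 2715 − 56×55 = -365): to k=0 gives 889 → profitable ✗; to k=12 gives 1950 − 56×12 = 1278 → profitable ✗.
3 of the 6 constraints hold; not an equilibrium.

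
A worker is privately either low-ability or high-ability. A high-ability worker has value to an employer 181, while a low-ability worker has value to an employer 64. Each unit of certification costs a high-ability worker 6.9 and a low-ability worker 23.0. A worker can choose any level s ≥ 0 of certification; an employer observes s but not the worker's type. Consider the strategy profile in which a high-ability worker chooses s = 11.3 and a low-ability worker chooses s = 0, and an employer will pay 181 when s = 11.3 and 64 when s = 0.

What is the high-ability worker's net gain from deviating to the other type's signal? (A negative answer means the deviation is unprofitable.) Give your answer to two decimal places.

-39.03

Playing s = 11.3 the high-ability worker receives 181 − 6.9 × 11.3 = 103.03.
Deviating to s = 0 yields 64 instead.
Gain from deviating: 64 − 103.03 = -39.03.
The gain is negative, so the high-ability type's incentive-compatibility constraint is satisfied.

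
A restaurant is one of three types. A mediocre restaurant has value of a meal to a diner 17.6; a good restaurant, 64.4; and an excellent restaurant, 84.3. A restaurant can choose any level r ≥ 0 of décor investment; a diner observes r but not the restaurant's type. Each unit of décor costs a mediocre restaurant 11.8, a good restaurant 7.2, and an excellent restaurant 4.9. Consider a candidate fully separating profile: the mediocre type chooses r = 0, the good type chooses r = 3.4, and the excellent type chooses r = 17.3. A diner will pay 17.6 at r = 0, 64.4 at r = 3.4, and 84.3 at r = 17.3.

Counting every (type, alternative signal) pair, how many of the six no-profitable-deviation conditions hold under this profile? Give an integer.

Good (own payoff 64.4 − 7.2×3.4 = 39.92): to r=0 gives 17.6 → no gain ✓; to r=17.3 gives 84.3 − 7.2×17.3 = -40.26 → no gain ✓.
Mediocre (own payoff 17.6): to r=3.4 gives 64.4 − 11.8×3.4 = 24.28 → profitable ✗; to r=17.3 gives 84.3 − 11.8×17.3 = -119.84 → no gain ✓.
Excellent (own payoff 84.3 − 4.9×17.3 = -0.47): to r=0 gives 17.6 → profitable ✗; to r=3.4 gives 64.4 − 4.9×3.4 = 47.74 → profitable ✗.
3 of the 6 constraints hold; not an equilibrium.

3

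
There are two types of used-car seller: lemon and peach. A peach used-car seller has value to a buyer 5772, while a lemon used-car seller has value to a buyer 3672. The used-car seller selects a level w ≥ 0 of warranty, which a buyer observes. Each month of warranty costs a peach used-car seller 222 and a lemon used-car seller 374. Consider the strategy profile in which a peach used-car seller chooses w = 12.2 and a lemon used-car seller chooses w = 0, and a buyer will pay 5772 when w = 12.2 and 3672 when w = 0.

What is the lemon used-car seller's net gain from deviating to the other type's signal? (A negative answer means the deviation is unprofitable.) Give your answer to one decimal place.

-2462.8

Playing w = 0 the lemon used-car seller receives 3672.
Deviating to w = 12.2 brings payment 5772 at cost 374 × 12.2 = 4562.8, netting 1209.2.
Gain from deviating: 1209.2 − 3672 = -2462.8.
The gain is negative, so the lemon type's incentive-compatibility constraint is satisfied.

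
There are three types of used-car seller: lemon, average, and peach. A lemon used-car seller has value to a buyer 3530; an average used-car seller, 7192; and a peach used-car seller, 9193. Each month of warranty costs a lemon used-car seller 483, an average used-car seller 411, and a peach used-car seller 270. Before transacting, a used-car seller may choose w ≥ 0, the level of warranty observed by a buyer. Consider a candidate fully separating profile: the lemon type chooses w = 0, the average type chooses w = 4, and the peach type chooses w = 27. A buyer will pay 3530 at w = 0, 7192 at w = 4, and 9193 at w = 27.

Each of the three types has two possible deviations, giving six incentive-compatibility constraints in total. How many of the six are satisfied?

3

Average (own payoff 7192 − 411×4 = 5548): to w=0 gives 3530 → no gain ✓; to w=27 gives 9193 − 411×27 = -1904 → no gain ✓.
Lemon (own payoff 3530): to w=4 gives 7192 − 483×4 = 5260 → profitable ✗; to w=27 gives 9193 − 483×27 = -3848 → no gain ✓.
Peach (own payoff 9193 − 270×27 = 1903): to w=0 gives 3530 → profitable ✗; to w=4 gives 7192 − 270×4 = 6112 → profitable ✗.
3 of the 6 constraints hold; not an equilibrium.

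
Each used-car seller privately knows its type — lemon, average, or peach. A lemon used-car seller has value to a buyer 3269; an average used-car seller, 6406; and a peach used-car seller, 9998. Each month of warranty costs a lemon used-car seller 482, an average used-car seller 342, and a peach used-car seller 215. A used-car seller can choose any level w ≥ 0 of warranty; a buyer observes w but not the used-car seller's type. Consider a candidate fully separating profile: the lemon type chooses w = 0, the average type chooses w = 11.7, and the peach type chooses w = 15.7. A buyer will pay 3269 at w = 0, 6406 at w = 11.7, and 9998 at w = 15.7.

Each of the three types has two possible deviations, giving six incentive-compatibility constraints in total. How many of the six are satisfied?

Lemon (own payoff 3269): to w=11.7 gives 6406 − 482×11.7 = 766.6 → no gain ✓; to w=15.7 gives 9998 − 482×15.7 = 2430.6 → no gain ✓.
Average (own payoff 6406 − 342×11.7 = 2404.6): to w=0 gives 3269 → profitable ✗; to w=15.7 gives 9998 − 342×15.7 = 4628.6 → profitable ✗.
Peach (own payoff 9998 − 215×15.7 = 6622.5): to w=0 gives 3269 → no gain ✓; to w=11.7 gives 6406 − 215×11.7 = 3890.5 → no gain ✓.
4 of the 6 constraints hold; not an equilibrium.

4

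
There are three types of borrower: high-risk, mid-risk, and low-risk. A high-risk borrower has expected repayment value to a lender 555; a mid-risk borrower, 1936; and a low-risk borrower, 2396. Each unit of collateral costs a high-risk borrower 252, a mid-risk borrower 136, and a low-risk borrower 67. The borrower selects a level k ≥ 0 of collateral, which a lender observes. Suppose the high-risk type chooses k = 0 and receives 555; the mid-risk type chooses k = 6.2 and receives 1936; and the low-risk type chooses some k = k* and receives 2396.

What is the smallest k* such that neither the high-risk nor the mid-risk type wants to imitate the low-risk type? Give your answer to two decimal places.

9.58

High-risk type (on-path payoff 555) won't mimic when 555 ≥ 2396 − 252·k*, i.e. k* ≥ 7.31.
Mid-risk type (on-path payoff 1936 − 136×6.2 = 1092.8) won't mimic when 1092.8 ≥ 2396 − 136·k*, i.e. k* ≥ 9.58.
Both must hold, so k* = max(7.31, 9.58) = 9.58. The mid-risk type's constraint binds.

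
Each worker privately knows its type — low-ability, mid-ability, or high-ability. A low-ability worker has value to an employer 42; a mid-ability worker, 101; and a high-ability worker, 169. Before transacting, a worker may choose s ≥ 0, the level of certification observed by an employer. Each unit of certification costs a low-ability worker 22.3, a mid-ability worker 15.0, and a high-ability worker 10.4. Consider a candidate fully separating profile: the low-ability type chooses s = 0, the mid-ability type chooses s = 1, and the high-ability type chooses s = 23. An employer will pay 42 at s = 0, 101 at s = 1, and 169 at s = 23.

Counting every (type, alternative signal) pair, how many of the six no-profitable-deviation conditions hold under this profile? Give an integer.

3

High-ability (own payoff 169 − 10.4×23 = -70.2): to s=0 gives 42 → profitable ✗; to s=1 gives 101 − 10.4×1 = 90.6 → profitable ✗.
Mid-ability (own payoff 101 − 15.0×1 = 86): to s=0 gives 42 → no gain ✓; to s=23 gives 169 − 15.0×23 = -176 → no gain ✓.
Low-ability (own payoff 42): to s=1 gives 101 − 22.3×1 = 78.7 → profitable ✗; to s=23 gives 169 − 22.3×23 = -343.9 → no gain ✓.
3 of the 6 constraints hold; not an equilibrium.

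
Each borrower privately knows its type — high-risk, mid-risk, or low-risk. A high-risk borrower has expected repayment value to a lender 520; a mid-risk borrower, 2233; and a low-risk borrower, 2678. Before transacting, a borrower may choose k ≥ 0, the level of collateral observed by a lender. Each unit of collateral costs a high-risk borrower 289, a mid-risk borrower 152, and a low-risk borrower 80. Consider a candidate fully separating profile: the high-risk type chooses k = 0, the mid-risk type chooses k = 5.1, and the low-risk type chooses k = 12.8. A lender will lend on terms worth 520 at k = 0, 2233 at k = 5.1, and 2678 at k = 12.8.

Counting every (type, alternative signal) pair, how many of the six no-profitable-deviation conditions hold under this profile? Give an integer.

4

Low-risk (own payoff 2678 − 80×12.8 = 1654): to k=0 gives 520 → no gain ✓; to k=5.1 gives 2233 − 80×5.1 = 1825 → profitable ✗.
High-risk (own payoff 520): to k=5.1 gives 2233 − 289×5.1 = 759.1 → profitable ✗; to k=12.8 gives 2678 − 289×12.8 = -1021.2 → no gain ✓.
Mid-risk (own payoff 2233 − 152×5.1 = 1457.8): to k=0 gives 520 → no gain ✓; to k=12.8 gives 2678 − 152×12.8 = 732.4 → no gain ✓.
4 of the 6 constraints hold; not an equilibrium.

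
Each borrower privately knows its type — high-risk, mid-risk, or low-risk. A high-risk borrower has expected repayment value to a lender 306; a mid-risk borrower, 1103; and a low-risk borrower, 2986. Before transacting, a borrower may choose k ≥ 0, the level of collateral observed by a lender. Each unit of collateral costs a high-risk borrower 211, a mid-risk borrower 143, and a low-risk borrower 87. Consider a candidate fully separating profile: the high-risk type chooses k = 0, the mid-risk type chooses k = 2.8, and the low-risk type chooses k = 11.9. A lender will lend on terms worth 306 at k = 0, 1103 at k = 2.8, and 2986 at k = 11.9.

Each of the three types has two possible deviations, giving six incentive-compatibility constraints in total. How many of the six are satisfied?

Mid-risk (own payoff 1103 − 143×2.8 = 702.6): to k=0 gives 306 → no gain ✓; to k=11.9 gives 2986 − 143×11.9 = 1284.3 → profitable ✗.
Low-risk (own payoff 2986 − 87×11.9 = 1950.7): to k=0 gives 306 → no gain ✓; to k=2.8 gives 1103 − 87×2.8 = 859.4 → no gain ✓.
High-risk (own payoff 306): to k=2.8 gives 1103 − 211×2.8 = 512.2 → profitable ✗; to k=11.9 gives 2986 − 211×11.9 = 475.1 → profitable ✗.
3 of the 6 constraints hold; not an equilibrium.

3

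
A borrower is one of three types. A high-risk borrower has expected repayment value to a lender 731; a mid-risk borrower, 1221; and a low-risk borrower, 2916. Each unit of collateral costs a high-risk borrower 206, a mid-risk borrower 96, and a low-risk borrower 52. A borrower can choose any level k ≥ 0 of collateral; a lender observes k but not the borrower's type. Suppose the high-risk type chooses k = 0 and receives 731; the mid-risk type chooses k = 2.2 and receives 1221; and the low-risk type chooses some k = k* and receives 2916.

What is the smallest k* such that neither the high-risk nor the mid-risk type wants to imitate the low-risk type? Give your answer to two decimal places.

Mid-risk type (on-path payoff 1221 − 96×2.2 = 1009.8) won't mimic when 1009.8 ≥ 2916 − 96·k*, i.e. k* ≥ 19.86.
High-risk type (on-path payoff 731) won't mimic when 731 ≥ 2916 − 206·k*, i.e. k* ≥ 10.61.
Both must hold, so k* = max(10.61, 19.86) = 19.86. The mid-risk type's constraint binds.

19.86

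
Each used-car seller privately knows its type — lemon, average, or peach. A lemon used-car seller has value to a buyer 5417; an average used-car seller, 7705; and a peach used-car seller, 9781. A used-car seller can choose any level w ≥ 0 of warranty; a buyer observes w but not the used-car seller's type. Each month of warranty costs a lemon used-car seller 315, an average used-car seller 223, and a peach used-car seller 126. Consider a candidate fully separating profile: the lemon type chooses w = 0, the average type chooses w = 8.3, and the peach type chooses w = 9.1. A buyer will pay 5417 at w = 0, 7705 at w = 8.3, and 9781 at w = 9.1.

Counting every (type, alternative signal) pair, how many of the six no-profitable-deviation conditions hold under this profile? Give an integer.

Peach (own payoff 9781 − 126×9.1 = 8634.4): to w=0 gives 5417 → no gain ✓; to w=8.3 gives 7705 − 126×8.3 = 6659.2 → no gain ✓.
Average (own payoff 7705 − 223×8.3 = 5854.1): to w=0 gives 5417 → no gain ✓; to w=9.1 gives 9781 − 223×9.1 = 7751.7 → profitable ✗.
Lemon (own payoff 5417): to w=8.3 gives 7705 − 315×8.3 = 5090.5 → no gain ✓; to w=9.1 gives 9781 − 315×9.1 = 6914.5 → profitable ✗.
4 of the 6 constraints hold; not an equilibrium.

4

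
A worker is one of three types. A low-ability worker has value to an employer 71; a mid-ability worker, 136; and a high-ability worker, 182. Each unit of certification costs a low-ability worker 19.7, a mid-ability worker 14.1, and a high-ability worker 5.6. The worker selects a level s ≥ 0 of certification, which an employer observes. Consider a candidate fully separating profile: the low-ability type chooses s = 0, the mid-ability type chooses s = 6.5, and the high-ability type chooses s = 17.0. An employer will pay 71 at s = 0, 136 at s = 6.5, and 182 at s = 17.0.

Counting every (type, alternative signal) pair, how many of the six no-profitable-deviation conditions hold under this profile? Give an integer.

4

High-ability (own payoff 182 − 5.6×17.0 = 86.8): to s=0 gives 71 → no gain ✓; to s=6.5 gives 136 − 5.6×6.5 = 99.6 → profitable ✗.
Mid-ability (own payoff 136 − 14.1×6.5 = 44.35): to s=0 gives 71 → profitable ✗; to s=17.0 gives 182 − 14.1×17.0 = -57.7 → no gain ✓.
Low-ability (own payoff 71): to s=6.5 gives 136 − 19.7×6.5 = 7.95 → no gain ✓; to s=17.0 gives 182 − 19.7×17.0 = -152.9 → no gain ✓.
4 of the 6 constraints hold; not an equilibrium.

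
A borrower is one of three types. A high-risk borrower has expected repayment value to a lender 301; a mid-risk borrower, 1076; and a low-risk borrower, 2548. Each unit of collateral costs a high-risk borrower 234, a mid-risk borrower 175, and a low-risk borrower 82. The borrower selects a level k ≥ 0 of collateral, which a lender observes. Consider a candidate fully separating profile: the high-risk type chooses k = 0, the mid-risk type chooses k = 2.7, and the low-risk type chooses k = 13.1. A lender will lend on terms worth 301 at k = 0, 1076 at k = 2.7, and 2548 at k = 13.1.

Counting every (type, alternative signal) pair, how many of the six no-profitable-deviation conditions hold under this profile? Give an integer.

5

High-risk (own payoff 301): to k=2.7 gives 1076 − 234×2.7 = 444.2 → profitable ✗; to k=13.1 gives 2548 − 234×13.1 = -517.4 → no gain ✓.
Mid-risk (own payoff 1076 − 175×2.7 = 603.5): to k=0 gives 301 → no gain ✓; to k=13.1 gives 2548 − 175×13.1 = 255.5 → no gain ✓.
Low-risk (own payoff 2548 − 82×13.1 = 1473.8): to k=0 gives 301 → no gain ✓; to k=2.7 gives 1076 − 82×2.7 = 854.6 → no gain ✓.
5 of the 6 constraints hold; not an equilibrium.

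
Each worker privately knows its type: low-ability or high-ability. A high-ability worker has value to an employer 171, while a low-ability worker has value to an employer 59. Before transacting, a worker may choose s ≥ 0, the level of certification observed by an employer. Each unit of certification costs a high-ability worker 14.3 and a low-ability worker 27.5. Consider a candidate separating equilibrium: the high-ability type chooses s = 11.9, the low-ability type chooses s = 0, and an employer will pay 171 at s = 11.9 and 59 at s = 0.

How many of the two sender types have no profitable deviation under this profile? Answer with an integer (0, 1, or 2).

1

Low-ability type: stay at 0 → 59; mimic → 171 − 27.5 × 11.9 = -156.25. IC holds (59 ≥ -156.25).
High-ability type: signal → 171 − 14.3 × 11.9 = 0.83; deviate to 0 → 59. IC fails (0.83 < 59).
1 of 2 constraints hold, so this profile is not an equilibrium.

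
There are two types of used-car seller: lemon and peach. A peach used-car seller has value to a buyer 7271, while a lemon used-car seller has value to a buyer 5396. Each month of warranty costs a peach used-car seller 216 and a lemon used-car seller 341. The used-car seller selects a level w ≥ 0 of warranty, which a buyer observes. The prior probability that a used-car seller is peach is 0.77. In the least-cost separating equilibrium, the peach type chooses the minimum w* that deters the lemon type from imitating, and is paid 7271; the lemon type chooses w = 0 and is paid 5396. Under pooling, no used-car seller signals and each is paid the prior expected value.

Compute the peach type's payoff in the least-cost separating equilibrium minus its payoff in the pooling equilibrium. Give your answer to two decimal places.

-756.43

Least-cost separating signal: w* solves 5396 = 7271 − 341·w*, so w* = (7271 − 5396)/341 ≈ 5.4985.
Peach type's separating payoff: 7271 − 216 × w* = 7271 − 216 × (7271 − 5396)/341 = 7271 − 405000/341 ≈ 6083.3167.
Pooling payoff: 0.77 × 7271 + 0.23 × 5396 = 6839.75.
Difference: 6083.3167 − 6839.75 = -756.4333, i.e. -756.43 to two decimal places.
The peach type would prefer the pooling outcome.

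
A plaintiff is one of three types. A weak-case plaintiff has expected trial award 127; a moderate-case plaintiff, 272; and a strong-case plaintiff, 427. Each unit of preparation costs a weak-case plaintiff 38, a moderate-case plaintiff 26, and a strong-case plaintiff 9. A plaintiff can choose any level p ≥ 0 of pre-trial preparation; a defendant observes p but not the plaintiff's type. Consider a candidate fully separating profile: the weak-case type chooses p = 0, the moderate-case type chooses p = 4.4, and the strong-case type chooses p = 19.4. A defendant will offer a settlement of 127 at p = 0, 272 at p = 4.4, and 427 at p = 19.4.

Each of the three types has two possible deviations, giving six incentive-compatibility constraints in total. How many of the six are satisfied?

6

Weak-case (own payoff 127): to p=4.4 gives 272 − 38×4.4 = 104.8 → no gain ✓; to p=19.4 gives 427 − 38×19.4 = -310.2 → no gain ✓.
Moderate-case (own payoff 272 − 26×4.4 = 157.6): to p=0 gives 127 → no gain ✓; to p=19.4 gives 427 − 26×19.4 = -77.4 → no gain ✓.
Strong-case (own payoff 427 − 9×19.4 = 252.4): to p=0 gives 127 → no gain ✓; to p=4.4 gives 272 − 9×4.4 = 232.4 → no gain ✓.
6 of the 6 constraints hold; this profile is a separating equilibrium.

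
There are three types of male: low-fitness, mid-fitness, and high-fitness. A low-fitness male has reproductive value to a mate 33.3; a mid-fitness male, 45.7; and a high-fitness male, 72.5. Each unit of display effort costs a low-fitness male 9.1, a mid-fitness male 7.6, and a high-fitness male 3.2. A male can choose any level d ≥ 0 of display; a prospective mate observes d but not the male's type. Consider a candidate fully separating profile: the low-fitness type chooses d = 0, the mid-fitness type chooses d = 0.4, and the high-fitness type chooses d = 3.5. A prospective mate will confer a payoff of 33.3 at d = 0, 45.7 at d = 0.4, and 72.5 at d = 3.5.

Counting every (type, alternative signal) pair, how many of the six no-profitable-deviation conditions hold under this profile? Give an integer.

High-fitness (own payoff 72.5 − 3.2×3.5 = 61.3): to d=0 gives 33.3 → no gain ✓; to d=0.4 gives 45.7 − 3.2×0.4 = 44.42 → no gain ✓.
Low-fitness (own payoff 33.3): to d=0.4 gives 45.7 − 9.1×0.4 = 42.06 → profitable ✗; to d=3.5 gives 72.5 − 9.1×3.5 = 40.65 → profitable ✗.
Mid-fitness (own payoff 45.7 − 7.6×0.4 = 42.66): to d=0 gives 33.3 → no gain ✓; to d=3.5 gives 72.5 − 7.6×3.5 = 45.9 → profitable ✗.
3 of the 6 constraints hold; not an equilibrium.

3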